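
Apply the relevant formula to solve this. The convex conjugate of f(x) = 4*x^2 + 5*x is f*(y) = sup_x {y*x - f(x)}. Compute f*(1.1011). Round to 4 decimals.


f*(y) = sup_x {y*x - a*x^2 - b*x} = sup_x {(y-b)*x - a*x^2}
FOC: (y - b) - 2a*x = 0 => x* = (y - b)/(2a)
x* = (1.1011 - 5)/(2*4) = -0.4874
f*(1.1011) = (y-b)^2/(4a) = (1.1011 - 5)^2/(4*4)
= 15.2014/16 = 0.9501


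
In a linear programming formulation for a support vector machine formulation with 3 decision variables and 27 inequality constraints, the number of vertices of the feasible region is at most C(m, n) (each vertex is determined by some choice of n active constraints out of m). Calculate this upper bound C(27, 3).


Each vertex corresponds to some choice of n active constraints out of m, so the number of vertices is at most C(m, n) = m! / (n!(m-n)!).
m = 27, n = 3
Numerator: 27 * 26 * 25
Denominator: 3! = 6
C(27, 3) = 2925


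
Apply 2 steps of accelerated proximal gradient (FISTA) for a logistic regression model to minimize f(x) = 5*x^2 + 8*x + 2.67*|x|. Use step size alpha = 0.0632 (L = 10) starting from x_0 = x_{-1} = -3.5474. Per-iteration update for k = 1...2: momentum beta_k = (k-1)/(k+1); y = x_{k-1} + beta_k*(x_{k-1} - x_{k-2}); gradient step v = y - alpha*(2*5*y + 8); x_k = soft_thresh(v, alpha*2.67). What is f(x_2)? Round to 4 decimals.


FISTA on f(x) = 5*x^2 + 8*x + 2.67*|x|
L = 10, alpha = 0.0632
Iteration 1: beta = 0.0, y = -3.5474 + 0.0*(-3.5474 + 3.5474) = -3.5474
  grad(y) = -27.474, v = y - alpha*grad = -1.811
  prox(v) = soft_thresh(-1.811, 0.1687) = -1.6423
Iteration 2: beta = 0.3333, y = -1.6423 + 0.3333*(-1.6423 + 3.5474) = -1.0073
  grad(y) = -2.0727, v = y - alpha*grad = -0.8763
  prox(v) = soft_thresh(-0.8763, 0.1687) = -0.7075
f(x_2) = 5*(-0.7075)^2 + 8*(-0.7075) + 2.67*|-0.7075| = -1.2681


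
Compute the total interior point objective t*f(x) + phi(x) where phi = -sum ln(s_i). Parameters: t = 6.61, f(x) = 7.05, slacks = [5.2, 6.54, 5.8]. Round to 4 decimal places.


Step 1: Compute log-barrier.
ln values: [1.6487, 1.8779, 1.7579]
phi = -(1.6487 + 1.8779 + 1.7579) = -5.2845
Step 2: Compute augmented objective.
t*f(x) = 6.61*7.05 = 46.6005
Total = 46.6005 - 5.2845 = 41.316


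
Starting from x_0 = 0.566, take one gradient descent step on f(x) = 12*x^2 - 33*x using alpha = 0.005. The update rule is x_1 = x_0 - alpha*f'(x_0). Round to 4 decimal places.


We compute the gradient at x_0 and apply the update.
f'(x) = 24*x - 33
f'(0.566) = 24*0.566 - 33 = -19.416
x_1 = 0.566 - 0.005*-19.416 = 0.6631


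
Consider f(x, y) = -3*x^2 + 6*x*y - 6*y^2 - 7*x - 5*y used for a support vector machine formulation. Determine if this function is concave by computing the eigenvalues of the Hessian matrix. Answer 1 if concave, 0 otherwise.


The Hessian of f(x,y) = -3*x^2 + 6*x*y - 6*y^2 - 7*x - 5*y is:
H = [[-6, 6], [6, -12]]
Trace = -6 - 12 = -18
Determinant = -6*-12 - (6)^2 = 36
Discriminant = (-18)^2 - 4*36 = 180.0
Eigenvalues: lambda_1 = -15.7082, lambda_2 = -2.2918
The function is concave.

1


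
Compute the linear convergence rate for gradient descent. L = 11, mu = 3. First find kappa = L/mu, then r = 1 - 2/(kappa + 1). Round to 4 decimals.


Step 1: Compute the condition number.
kappa = L/mu = 11/3 = 3.6667
Step 2: Compute the convergence rate.
r = 1 - 2/(kappa + 1) = 1 - 2*mu/(L + mu) = (L - mu)/(L + mu) = 8/14 = 0.5714


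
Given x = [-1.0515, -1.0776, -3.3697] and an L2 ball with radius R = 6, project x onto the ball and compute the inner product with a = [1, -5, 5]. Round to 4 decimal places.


Step 1: Compute ||x|| (intermediates to 6 decimals).
||x|| = sqrt((-1.0515)^2 + (-1.0776)^2 + (-3.3697)^2) = 3.690766
Step 2: Project.
Since ||x|| <= R, proj = x (no scaling needed).
proj(x) = [-1.0515, -1.0776, -3.3697]
Step 3: Dot product.
a^T * proj(x) = 1*(-1.0515) - 5*(-1.0776) + 5*(-3.3697) = -12.512


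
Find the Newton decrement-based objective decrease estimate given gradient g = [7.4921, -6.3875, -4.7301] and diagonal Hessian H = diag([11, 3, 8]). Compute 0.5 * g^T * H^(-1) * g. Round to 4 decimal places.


Step 1: H is diagonal, so H^(-1) * g = [0.6811, -2.1292, -0.5913].
Step 2: g^T H^(-1) g = sum_i g_i^2 / H_ii
  = (7.4921)^2/11 + (-6.3875)^2/3 + (-4.7301)^2/8
  = 5.1029 + 13.6001 + 2.7967 = 21.4997
Step 3: Objective decrease = 0.5 * g^T H^(-1) g = 10.7498


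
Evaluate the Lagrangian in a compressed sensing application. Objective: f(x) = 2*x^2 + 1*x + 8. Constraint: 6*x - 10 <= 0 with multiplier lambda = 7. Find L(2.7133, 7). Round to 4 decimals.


Step 1: Evaluate f(x).
f(2.7133) = 2*2.7133^2 + 1*2.7133 + 8 = 25.4373
Step 2: Evaluate g(x).
g(2.7133) = 6*2.7133 - 10 = 6.2798
Step 3: Compute Lagrangian.
L = 25.4373 + 7*6.2798 = 69.3959


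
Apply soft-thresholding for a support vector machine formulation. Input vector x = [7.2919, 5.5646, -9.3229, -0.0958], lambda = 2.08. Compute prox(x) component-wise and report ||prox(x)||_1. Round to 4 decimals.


Soft-thresholding with lambda = 2.08:
prox(7.2919) = sign(7.2919)*max(|7.2919| - 2.08, 0) = 5.2119
prox(5.5646) = sign(5.5646)*max(|5.5646| - 2.08, 0) = 3.4846
prox(-9.3229) = sign(-9.3229)*max(|-9.3229| - 2.08, 0) = -7.2429
prox(-0.0958) = sign(-0.0958)*max(|-0.0958| - 2.08, 0) = 0.0
prox(x) = [5.2119, 3.4846, -7.2429, 0.0]
||prox(x)||_1 = 5.2119 + 3.4846 + 7.2429 + 0.0 = 15.9394


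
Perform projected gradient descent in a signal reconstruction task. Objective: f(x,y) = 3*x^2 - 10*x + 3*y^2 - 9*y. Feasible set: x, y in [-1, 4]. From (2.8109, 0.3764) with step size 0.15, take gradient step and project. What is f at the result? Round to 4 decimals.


Step 1: Compute gradient at (2.8109, 0.3764).
grad_x = 2*3*2.8109 - 10 = 6.8654
grad_y = 2*3*0.3764 - 9 = -6.7416
Step 2: Gradient step.
x_raw = 2.8109 - 0.15*6.8654 = 1.7811
y_raw = 0.3764 - 0.15*-6.7416 = 1.3876
Step 3: Project onto [-1, 4].
x_proj = clip(1.7811) = 1.7811
y_proj = clip(1.3876) = 1.3876
Step 4: Evaluate f.
f(1.7811, 1.3876) = -15.0062


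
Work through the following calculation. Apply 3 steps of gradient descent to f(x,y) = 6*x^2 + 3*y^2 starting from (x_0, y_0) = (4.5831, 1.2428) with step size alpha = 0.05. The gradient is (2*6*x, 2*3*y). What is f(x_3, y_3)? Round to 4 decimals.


Gradient descent on f(x,y) = 6*x^2 + 3*y^2.
Starting point: (4.5831, 1.2428), alpha = 0.05
Step 1: grad_x = 2*6*4.5831 = 54.9972, grad_y = 2*3*1.2428 = 7.4568
  x_1 = 4.5831 - 0.05*54.9972 = 1.8332
  y_1 = 1.2428 - 0.05*7.4568 = 0.87
Step 2: grad_x = 2*6*1.8332 = 21.9989, grad_y = 2*3*0.87 = 5.2198
  x_2 = 1.8332 - 0.05*21.9989 = 0.7333
  y_2 = 0.87 - 0.05*5.2198 = 0.609
Step 3: grad_x = 2*6*0.7333 = 8.7996, grad_y = 2*3*0.609 = 3.6538
  x_3 = 0.7333 - 0.05*8.7996 = 0.2933
  y_3 = 0.609 - 0.05*3.6538 = 0.4263
f(0.2933, 0.4263) = 6*0.2933^2 + 3*0.4263^2 = 1.0614


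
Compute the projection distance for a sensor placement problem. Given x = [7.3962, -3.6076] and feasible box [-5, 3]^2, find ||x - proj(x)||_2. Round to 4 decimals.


Project each component onto [-5, 3].
clip(7.3962) = 3.0, clip(-3.6076) = -3.6076
Projection = [3.0, -3.6076]
Squared diffs: [19.3266, 0.0]
Distance = sqrt(19.3266) = 4.3962


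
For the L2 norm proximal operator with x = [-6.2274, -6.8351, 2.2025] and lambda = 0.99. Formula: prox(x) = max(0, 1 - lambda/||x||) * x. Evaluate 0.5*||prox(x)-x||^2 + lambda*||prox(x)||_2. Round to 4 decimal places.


Step 1: Compute ||x||.
||x|| = 9.5053
Step 2: Compute scaling factor.
scale = max(0, 1 - 0.99/9.5053) = 0.8958
Step 3: prox(x) = [-5.5788, -6.1232, 1.9731]
||prox(x)|| = 8.5153
Step 4: Proximal objective.
0.5*||prox-x||^2 = 0.4901
lambda*||prox|| = 8.4301
Total = 8.9202


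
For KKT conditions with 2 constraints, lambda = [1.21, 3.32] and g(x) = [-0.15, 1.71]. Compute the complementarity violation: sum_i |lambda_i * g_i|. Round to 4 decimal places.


KKT complementary slackness check:
lambda_1 * g_1 = 1.21 * -0.15 = -0.1815
lambda_2 * g_2 = 3.32 * 1.71 = 5.6772
Total violation = 0.1815 + 5.6772 = 5.8587


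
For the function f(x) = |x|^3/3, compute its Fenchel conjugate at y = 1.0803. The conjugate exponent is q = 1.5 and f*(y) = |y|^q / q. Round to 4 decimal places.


The conjugate exponent q satisfies 1/p + 1/q = 1.
p = 3, so q = 3/(3 - 1) = 1.5
|y|^q = 1.0803^1.5 = 1.1228
f*(1.0803) = 1.1228 / 1.5 = 0.7486


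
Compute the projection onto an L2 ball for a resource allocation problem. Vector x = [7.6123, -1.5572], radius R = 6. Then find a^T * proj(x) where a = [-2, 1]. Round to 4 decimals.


Step 1: Compute ||x|| (intermediates to 6 decimals).
||x|| = sqrt(7.6123^2 + (-1.5572)^2) = 7.769941
Step 2: Project.
Since ||x|| > R, scale = R/||x|| = 6/7.769941 = 0.772207, proj(x) = scale * x
proj(x) = [5.878271, -1.202481]
Step 3: Dot product.
a^T * proj(x) = -2*5.878271 + 1*(-1.202481) = -12.959


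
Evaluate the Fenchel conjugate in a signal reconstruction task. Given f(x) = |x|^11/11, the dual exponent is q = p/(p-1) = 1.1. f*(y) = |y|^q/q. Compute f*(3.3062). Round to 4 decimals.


The conjugate exponent q satisfies 1/p + 1/q = 1.
p = 11, so q = 11/(11 - 1) = 1.1
|y|^q = 3.3062^1.1 = 3.7262
f*(3.3062) = 3.7262 / 1.1 = 3.3874


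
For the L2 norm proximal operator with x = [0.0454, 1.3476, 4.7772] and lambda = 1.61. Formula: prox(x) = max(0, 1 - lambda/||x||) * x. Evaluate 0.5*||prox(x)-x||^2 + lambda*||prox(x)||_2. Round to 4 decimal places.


Step 1: Compute ||x||.
||x|| = 4.9638
Step 2: Compute scaling factor.
scale = max(0, 1 - 1.61/4.9638) = 0.6757
Step 3: prox(x) = [0.0307, 0.9105, 3.2277]
||prox(x)|| = 3.3538
Step 4: Proximal objective.
0.5*||prox-x||^2 = 1.2961
lambda*||prox|| = 5.3996
Total = 6.6957


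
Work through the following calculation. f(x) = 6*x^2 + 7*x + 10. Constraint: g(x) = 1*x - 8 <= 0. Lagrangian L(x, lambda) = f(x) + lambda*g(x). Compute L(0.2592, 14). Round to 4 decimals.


Step 1: Evaluate f(x).
f(0.2592) = 6*0.2592^2 + 7*0.2592 + 10 = 12.2175
Step 2: Evaluate g(x).
g(0.2592) = 1*0.2592 - 8 = -7.7408
Step 3: Compute Lagrangian.
L = 12.2175 + 14*-7.7408 = -96.1537


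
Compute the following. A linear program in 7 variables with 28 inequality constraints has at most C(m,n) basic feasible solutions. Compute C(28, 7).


Each vertex corresponds to some choice of n active constraints out of m, so the number of vertices is at most C(m, n) = m! / (n!(m-n)!).
m = 28, n = 7
Numerator: 28 * 27 * 26 * 25 * 24 * 23 * 22
Denominator: 7! = 5040
C(28, 7) = 1184040


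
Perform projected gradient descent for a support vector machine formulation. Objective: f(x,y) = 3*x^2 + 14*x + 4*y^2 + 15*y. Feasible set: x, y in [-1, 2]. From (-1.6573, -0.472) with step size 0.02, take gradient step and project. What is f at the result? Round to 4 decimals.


Step 1: Compute gradient at (-1.6573, -0.472).
grad_x = 2*3*-1.6573 + 14 = 4.0562
grad_y = 2*4*-0.472 + 15 = 11.224
Step 2: Gradient step.
x_raw = -1.6573 - 0.02*4.0562 = -1.7384
y_raw = -0.472 - 0.02*11.224 = -0.6965
Step 3: Project onto [-1, 2].
x_proj = clip(-1.7384) = -1.0
y_proj = clip(-0.6965) = -0.6965
Step 4: Evaluate f.
f(-1.0, -0.6965) = -19.5069


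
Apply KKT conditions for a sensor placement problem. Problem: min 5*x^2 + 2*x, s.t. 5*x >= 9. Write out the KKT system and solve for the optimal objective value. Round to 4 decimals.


Step 1: Try lambda = 0 (constraint inactive).
x_unc = -2/(2*5) = -0.2
Check: 5*-0.2 = -1.0 < 9 -- violated!
Step 2: Constraint must be active: 5*x = 9
x* = 9/5 = 1.8
lambda = (2*5*1.8 + 2)/5 = 4.0
Step 3: Compute optimal value.
f(x*) = 5*1.8^2 + 2*1.8 = 19.8


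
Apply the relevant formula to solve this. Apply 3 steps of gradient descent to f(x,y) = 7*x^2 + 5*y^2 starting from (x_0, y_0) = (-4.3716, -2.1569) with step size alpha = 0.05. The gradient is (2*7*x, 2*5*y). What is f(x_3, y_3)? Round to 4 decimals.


Gradient descent on f(x,y) = 7*x^2 + 5*y^2.
Starting point: (-4.3716, -2.1569), alpha = 0.05
Step 1: grad_x = 2*7*-4.3716 = -61.2024, grad_y = 2*5*-2.1569 = -21.569
  x_1 = -4.3716 - 0.05*-61.2024 = -1.3115
  y_1 = -2.1569 - 0.05*-21.569 = -1.0785
Step 2: grad_x = 2*7*-1.3115 = -18.3607, grad_y = 2*5*-1.0785 = -10.7845
  x_2 = -1.3115 - 0.05*-18.3607 = -0.3934
  y_2 = -1.0785 - 0.05*-10.7845 = -0.5392
Step 3: grad_x = 2*7*-0.3934 = -5.5082, grad_y = 2*5*-0.5392 = -5.3923
  x_3 = -0.3934 - 0.05*-5.5082 = -0.118
  y_3 = -0.5392 - 0.05*-5.3923 = -0.2696
f(-0.118, -0.2696) = 7*(-0.118)^2 + 5*(-0.2696)^2 = 0.461


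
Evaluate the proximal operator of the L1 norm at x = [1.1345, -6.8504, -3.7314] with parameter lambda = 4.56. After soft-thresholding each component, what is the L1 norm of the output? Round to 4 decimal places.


Soft-thresholding with lambda = 4.56:
prox(1.1345) = sign(1.1345)*max(|1.1345| - 4.56, 0) = 0.0
prox(-6.8504) = sign(-6.8504)*max(|-6.8504| - 4.56, 0) = -2.2904
prox(-3.7314) = sign(-3.7314)*max(|-3.7314| - 4.56, 0) = 0.0
prox(x) = [0.0, -2.2904, 0.0]
||prox(x)||_1 = 0.0 + 2.2904 + 0.0 = 2.2904


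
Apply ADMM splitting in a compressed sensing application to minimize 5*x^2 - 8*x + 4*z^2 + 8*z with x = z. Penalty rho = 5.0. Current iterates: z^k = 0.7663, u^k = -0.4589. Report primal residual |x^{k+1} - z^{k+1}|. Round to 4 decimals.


ADMM iteration with rho = 5.0, z^k = 0.7663, u^k = -0.4589
Step 1: x-update.
Minimize 5*x^2 - 8*x + (5.0/2)*(x - 0.7663 - 0.4589)^2
FOC: (2*5 + 5.0)*x = 8 + 5.0*(0.7663 + 0.4589)
x^{k+1} = 0.9417
Step 2: z-update.
Minimize 4*z^2 + 8*z + (5.0/2)*(0.9417 - z - 0.4589)^2
FOC: (2*4 + 5.0)*z = -8 + 5.0*(0.9417 - 0.4589)
z^{k+1} = -0.4297
Step 3: u-update.
u^{k+1} = -0.4589 + 0.9417 + 0.4297 = 0.9125
Step 4: Primal residual = |0.9417 + 0.4297| = 1.3714


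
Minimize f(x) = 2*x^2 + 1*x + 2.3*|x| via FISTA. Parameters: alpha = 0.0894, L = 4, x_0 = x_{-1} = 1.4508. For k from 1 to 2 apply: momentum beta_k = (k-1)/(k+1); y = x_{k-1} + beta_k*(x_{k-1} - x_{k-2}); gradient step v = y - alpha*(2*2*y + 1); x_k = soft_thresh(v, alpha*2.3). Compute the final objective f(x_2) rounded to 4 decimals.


FISTA on f(x) = 2*x^2 + 1*x + 2.3*|x|
L = 4, alpha = 0.0894
Iteration 1: beta = 0.0, y = 1.4508 + 0.0*(1.4508 - 1.4508) = 1.4508
  grad(y) = 6.8032, v = y - alpha*grad = 0.8426
  prox(v) = soft_thresh(0.8426, 0.2056) = 0.637
Iteration 2: beta = 0.3333, y = 0.637 + 0.3333*(0.637 - 1.4508) = 0.3657
  grad(y) = 2.4628, v = y - alpha*grad = 0.1455
  prox(v) = soft_thresh(0.1455, 0.2056) = 0.0
f(x_2) = 2*0.0^2 + 1*0.0 + 2.3*|0.0| = 0.0


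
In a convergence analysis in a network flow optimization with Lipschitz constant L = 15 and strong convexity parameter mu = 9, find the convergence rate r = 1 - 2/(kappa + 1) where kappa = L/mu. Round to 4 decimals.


Step 1: Compute the condition number.
kappa = L/mu = 15/9 = 1.6667
Step 2: Compute the convergence rate.
r = 1 - 2/(kappa + 1) = 1 - 2*mu/(L + mu) = (L - mu)/(L + mu) = 6/24 = 0.25


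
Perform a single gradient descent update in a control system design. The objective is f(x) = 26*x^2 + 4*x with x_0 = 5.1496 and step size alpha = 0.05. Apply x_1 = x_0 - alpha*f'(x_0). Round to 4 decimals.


We compute the gradient at x_0 and apply the update.
f'(x) = 52*x + 4
f'(5.1496) = 52*5.1496 + 4 = 271.7792
x_1 = 5.1496 - 0.05*271.7792 = -8.4394


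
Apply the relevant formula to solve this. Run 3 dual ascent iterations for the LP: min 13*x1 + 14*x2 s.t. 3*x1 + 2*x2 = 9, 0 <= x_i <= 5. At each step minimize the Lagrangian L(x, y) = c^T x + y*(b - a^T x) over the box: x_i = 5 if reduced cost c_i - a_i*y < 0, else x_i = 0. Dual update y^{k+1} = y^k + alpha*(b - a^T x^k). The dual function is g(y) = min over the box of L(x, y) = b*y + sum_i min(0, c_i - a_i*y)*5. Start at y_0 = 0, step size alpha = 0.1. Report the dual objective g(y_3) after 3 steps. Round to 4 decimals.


Dual ascent for LP: min 13*x1 + 14*x2, 3*x1 + 2*x2 = 9, 0 <= x_i <= 5
Step 1: y^k = 0.0, reduced costs: (13.0, 14.0)
  x^k = (0.0, 0.0), subgradient = b - a^T x = 9.0
  y^{k+1} = 0.0 + 0.1*9.0 = 0.9
Step 2: y^k = 0.9, reduced costs: (10.3, 12.2)
  x^k = (0.0, 0.0), subgradient = b - a^T x = 9.0
  y^{k+1} = 0.9 + 0.1*9.0 = 1.8
Step 3: y^k = 1.8, reduced costs: (7.6, 10.4)
  x^k = (0.0, 0.0), subgradient = b - a^T x = 9.0
  y^{k+1} = 1.8 + 0.1*9.0 = 2.7
Dual objective at y_3 = 2.7: reduced costs (4.9, 8.6), box minimizer x = (0.0, 0.0)
g(y_3) = b*y + (c1 - a1*y)*x1 + (c2 - a2*y)*x2 = 9*2.7 + 4.9*0.0 + 8.6*0.0 = 24.3 + 0.0 + 0.0 = 24.3


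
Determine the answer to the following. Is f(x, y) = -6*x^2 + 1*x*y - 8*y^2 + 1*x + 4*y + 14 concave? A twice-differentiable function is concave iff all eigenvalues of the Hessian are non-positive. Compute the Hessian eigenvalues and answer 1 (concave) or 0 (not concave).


The Hessian of f(x,y) = -6*x^2 + 1*x*y - 8*y^2 + 1*x + 4*y + 14 is:
H = [[-12, 1], [1, -16]]
Trace = -12 - 16 = -28
Determinant = -12*-16 - (1)^2 = 191
Discriminant = (-28)^2 - 4*191 = 20.0
Eigenvalues: lambda_1 = -16.2361, lambda_2 = -11.7639
The function is concave.

1


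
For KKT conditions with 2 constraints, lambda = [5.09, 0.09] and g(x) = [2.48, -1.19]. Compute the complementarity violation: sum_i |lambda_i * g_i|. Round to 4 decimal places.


KKT complementary slackness check:
lambda_1 * g_1 = 5.09 * 2.48 = 12.6232
lambda_2 * g_2 = 0.09 * -1.19 = -0.1071
Total violation = 12.6232 + 0.1071 = 12.7303


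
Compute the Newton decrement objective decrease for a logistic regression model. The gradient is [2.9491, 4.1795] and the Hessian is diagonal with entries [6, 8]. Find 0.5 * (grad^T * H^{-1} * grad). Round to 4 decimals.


Step 1: H is diagonal, so H^(-1) * g = [0.4915, 0.5224].
Step 2: g^T H^(-1) g = sum_i g_i^2 / H_ii
  = (2.9491)^2/6 + (4.1795)^2/8
  = 1.4495 + 2.1835 = 3.6331
Step 3: Objective decrease = 0.5 * g^T H^(-1) g = 1.8165


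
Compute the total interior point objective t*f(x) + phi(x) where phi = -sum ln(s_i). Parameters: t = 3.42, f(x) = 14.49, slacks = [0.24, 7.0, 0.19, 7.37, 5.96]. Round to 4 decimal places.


Step 1: Compute log-barrier.
ln values: [-1.4271, 1.9459, -1.6607, 1.9974, 1.7851]
phi = -(-1.4271 + 1.9459 - 1.6607 + 1.9974 + 1.7851) = -2.6406
Step 2: Compute augmented objective.
t*f(x) = 3.42*14.49 = 49.5558
Total = 49.5558 - 2.6406 = 46.9152


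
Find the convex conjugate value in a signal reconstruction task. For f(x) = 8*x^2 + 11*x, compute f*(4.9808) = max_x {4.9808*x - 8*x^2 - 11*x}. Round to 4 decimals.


f*(y) = sup_x {y*x - a*x^2 - b*x} = sup_x {(y-b)*x - a*x^2}
FOC: (y - b) - 2a*x = 0 => x* = (y - b)/(2a)
x* = (4.9808 - 11)/(2*8) = -0.3762
f*(4.9808) = (y-b)^2/(4a) = (4.9808 - 11)^2/(4*8)
= 36.2308/32 = 1.1322


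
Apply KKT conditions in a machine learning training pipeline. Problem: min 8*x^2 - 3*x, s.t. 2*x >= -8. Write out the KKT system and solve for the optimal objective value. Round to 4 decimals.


Step 1: Try lambda = 0 (constraint inactive).
Stationarity: 2*8*x - 3 = 0
x* = 3/(2*8) = 0.1875
Check constraint: 2*0.1875 = 0.375 >= -8 -- satisfied.
Step 2: Compute optimal value.
f(x*) = 8*0.1875^2 - 3*0.1875 = -0.2813


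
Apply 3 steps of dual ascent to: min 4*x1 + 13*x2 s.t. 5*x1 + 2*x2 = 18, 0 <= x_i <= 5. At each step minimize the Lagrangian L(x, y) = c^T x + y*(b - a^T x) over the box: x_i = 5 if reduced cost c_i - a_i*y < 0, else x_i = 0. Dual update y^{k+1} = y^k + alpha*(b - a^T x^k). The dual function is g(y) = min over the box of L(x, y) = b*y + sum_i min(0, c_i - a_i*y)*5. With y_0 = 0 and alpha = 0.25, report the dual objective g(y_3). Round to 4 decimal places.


Dual ascent for LP: min 4*x1 + 13*x2, 5*x1 + 2*x2 = 18, 0 <= x_i <= 5
Step 1: y^k = 0.0, reduced costs: (4.0, 13.0)
  x^k = (0.0, 0.0), subgradient = b - a^T x = 18.0
  y^{k+1} = 0.0 + 0.25*18.0 = 4.5
Step 2: y^k = 4.5, reduced costs: (-18.5, 4.0)
  x^k = (5.0, 0.0), subgradient = b - a^T x = -7.0
  y^{k+1} = 4.5 + 0.25*-7.0 = 2.75
Step 3: y^k = 2.75, reduced costs: (-9.75, 7.5)
  x^k = (5.0, 0.0), subgradient = b - a^T x = -7.0
  y^{k+1} = 2.75 + 0.25*-7.0 = 1.0
Dual objective at y_3 = 1.0: reduced costs (-1.0, 11.0), box minimizer x = (5.0, 0.0)
g(y_3) = b*y + (c1 - a1*y)*x1 + (c2 - a2*y)*x2 = 18*1.0 + (-1.0)*5.0 + 11.0*0.0 = 18.0 - 5.0 + 0.0 = 13.0


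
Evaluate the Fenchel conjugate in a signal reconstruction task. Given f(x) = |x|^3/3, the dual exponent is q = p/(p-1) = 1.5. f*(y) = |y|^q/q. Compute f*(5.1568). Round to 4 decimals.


The conjugate exponent q satisfies 1/p + 1/q = 1.
p = 3, so q = 3/(3 - 1) = 1.5
|y|^q = 5.1568^1.5 = 11.7104
f*(5.1568) = 11.7104 / 1.5 = 7.8069


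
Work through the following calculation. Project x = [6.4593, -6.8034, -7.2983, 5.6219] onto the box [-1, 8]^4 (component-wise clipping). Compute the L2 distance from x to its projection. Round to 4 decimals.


Project each component onto [-1, 8].
clip(6.4593) = 6.4593, clip(-6.8034) = -1.0, clip(-7.2983) = -1.0, clip(5.6219) = 5.6219
Projection = [6.4593, -1.0, -1.0, 5.6219]
Squared diffs: [0.0, 33.6795, 39.6686, 0.0]
Distance = sqrt(73.3481) = 8.5643


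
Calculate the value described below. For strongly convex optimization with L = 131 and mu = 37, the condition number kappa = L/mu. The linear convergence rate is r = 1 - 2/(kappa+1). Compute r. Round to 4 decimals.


Step 1: Compute the condition number.
kappa = L/mu = 131/37 = 3.5405
Step 2: Compute the convergence rate.
r = 1 - 2/(kappa + 1) = 1 - 2*mu/(L + mu) = (L - mu)/(L + mu) = 94/168 = 0.5595


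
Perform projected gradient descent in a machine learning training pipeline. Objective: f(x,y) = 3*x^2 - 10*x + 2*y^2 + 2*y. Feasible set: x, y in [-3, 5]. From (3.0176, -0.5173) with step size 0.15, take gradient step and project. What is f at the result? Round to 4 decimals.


Step 1: Compute gradient at (3.0176, -0.5173).
grad_x = 2*3*3.0176 - 10 = 8.1056
grad_y = 2*2*-0.5173 + 2 = -0.0692
Step 2: Gradient step.
x_raw = 3.0176 - 0.15*8.1056 = 1.8018
y_raw = -0.5173 - 0.15*-0.0692 = -0.5069
Step 3: Project onto [-3, 5].
x_proj = clip(1.8018) = 1.8018
y_proj = clip(-0.5069) = -0.5069
Step 4: Evaluate f.
f(1.8018, -0.5069) = -8.7785


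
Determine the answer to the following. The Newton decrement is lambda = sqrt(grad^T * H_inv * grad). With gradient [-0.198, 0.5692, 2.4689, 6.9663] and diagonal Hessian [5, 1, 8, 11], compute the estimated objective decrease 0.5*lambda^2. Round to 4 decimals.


Step 1: H is diagonal, so H^(-1) * g = [-0.0396, 0.5692, 0.3086, 0.6333].
Step 2: g^T H^(-1) g = sum_i g_i^2 / H_ii
  = (-0.198)^2/5 + (0.5692)^2/1 + (2.4689)^2/8 + (6.9663)^2/11
  = 0.0078 + 0.324 + 0.7619 + 4.4118 = 5.5055
Step 3: Objective decrease = 0.5 * g^T H^(-1) g = 2.7528


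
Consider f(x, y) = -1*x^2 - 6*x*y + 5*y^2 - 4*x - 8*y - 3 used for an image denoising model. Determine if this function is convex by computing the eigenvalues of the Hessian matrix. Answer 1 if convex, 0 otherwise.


The Hessian of f(x,y) = -1*x^2 - 6*x*y + 5*y^2 - 4*x - 8*y - 3 is:
H = [[-2, -6], [-6, 10]]
Trace = -2 + 10 = 8
Determinant = -2*10 - (-6)^2 = -56
Discriminant = (8)^2 - 4*-56 = 288.0
Eigenvalues: lambda_1 = -4.4853, lambda_2 = 12.4853
The function is not convex.

0


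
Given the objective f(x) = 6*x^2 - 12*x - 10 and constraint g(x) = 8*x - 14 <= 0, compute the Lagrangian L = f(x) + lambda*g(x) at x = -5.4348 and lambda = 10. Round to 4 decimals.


Step 1: Evaluate f(x).
f(-5.4348) = 6*(-5.4348)^2 - 12*(-5.4348) - 10 = 232.4399
Step 2: Evaluate g(x).
g(-5.4348) = 8*-5.4348 - 14 = -57.4784
Step 3: Compute Lagrangian.
L = 232.4399 + 10*-57.4784 = -342.3441


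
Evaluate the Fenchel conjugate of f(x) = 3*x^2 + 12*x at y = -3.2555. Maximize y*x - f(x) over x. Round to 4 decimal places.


f*(y) = sup_x {y*x - a*x^2 - b*x} = sup_x {(y-b)*x - a*x^2}
FOC: (y - b) - 2a*x = 0 => x* = (y - b)/(2a)
x* = (-3.2555 - 12)/(2*3) = -2.5426
f*(-3.2555) = (y-b)^2/(4a) = (-3.2555 - 12)^2/(4*3)
= 232.7303/12 = 19.3942


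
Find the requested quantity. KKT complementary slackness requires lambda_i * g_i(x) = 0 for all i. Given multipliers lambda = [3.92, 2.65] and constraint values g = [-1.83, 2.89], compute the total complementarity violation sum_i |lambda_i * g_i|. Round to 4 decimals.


KKT complementary slackness check:
lambda_1 * g_1 = 3.92 * -1.83 = -7.1736
lambda_2 * g_2 = 2.65 * 2.89 = 7.6585
Total violation = 7.1736 + 7.6585 = 14.8321


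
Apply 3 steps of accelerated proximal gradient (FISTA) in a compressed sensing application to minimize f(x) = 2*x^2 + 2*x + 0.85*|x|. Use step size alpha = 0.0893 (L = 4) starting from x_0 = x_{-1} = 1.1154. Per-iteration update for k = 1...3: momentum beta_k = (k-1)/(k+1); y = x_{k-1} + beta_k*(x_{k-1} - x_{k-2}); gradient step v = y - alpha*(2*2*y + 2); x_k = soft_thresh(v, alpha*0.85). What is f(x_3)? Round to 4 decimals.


FISTA on f(x) = 2*x^2 + 2*x + 0.85*|x|
L = 4, alpha = 0.0893
Iteration 1: beta = 0.0, y = 1.1154 + 0.0*(1.1154 - 1.1154) = 1.1154
  grad(y) = 6.4616, v = y - alpha*grad = 0.5384
  prox(v) = soft_thresh(0.5384, 0.0759) = 0.4625
Iteration 2: beta = 0.3333, y = 0.4625 + 0.3333*(0.4625 - 1.1154) = 0.2448
  grad(y) = 2.9793, v = y - alpha*grad = -0.0212
  prox(v) = soft_thresh(-0.0212, 0.0759) = 0.0
Iteration 3: beta = 0.5, y = 0.0 + 0.5*(0.0 - 0.4625) = -0.2312
  grad(y) = 1.0751, v = y - alpha*grad = -0.3272
  prox(v) = soft_thresh(-0.3272, 0.0759) = -0.2513
f(x_3) = 2*(-0.2513)^2 + 2*(-0.2513) + 0.85*|-0.2513| = -0.1627


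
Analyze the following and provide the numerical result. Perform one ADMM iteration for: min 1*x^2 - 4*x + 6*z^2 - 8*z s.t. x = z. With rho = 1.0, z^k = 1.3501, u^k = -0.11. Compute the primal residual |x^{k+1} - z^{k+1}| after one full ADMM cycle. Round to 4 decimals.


ADMM iteration with rho = 1.0, z^k = 1.3501, u^k = -0.11
Step 1: x-update.
Minimize 1*x^2 - 4*x + (1.0/2)*(x - 1.3501 - 0.11)^2
FOC: (2*1 + 1.0)*x = 4 + 1.0*(1.3501 + 0.11)
x^{k+1} = 1.82
Step 2: z-update.
Minimize 6*z^2 - 8*z + (1.0/2)*(1.82 - z - 0.11)^2
FOC: (2*6 + 1.0)*z = 8 + 1.0*(1.82 - 0.11)
z^{k+1} = 0.7469
Step 3: u-update.
u^{k+1} = -0.11 + 1.82 - 0.7469 = 0.9631
Step 4: Primal residual = |1.82 - 0.7469| = 1.0731


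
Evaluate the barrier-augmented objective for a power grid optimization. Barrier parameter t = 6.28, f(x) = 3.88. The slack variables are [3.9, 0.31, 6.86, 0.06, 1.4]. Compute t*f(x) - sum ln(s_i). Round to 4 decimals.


Step 1: Compute log-barrier.
ln values: [1.361, -1.1712, 1.9257, -2.8134, 0.3365]
phi = -(1.361 - 1.1712 + 1.9257 - 2.8134 + 0.3365) = 0.3614
Step 2: Compute augmented objective.
t*f(x) = 6.28*3.88 = 24.3664
Total = 24.3664 + 0.3614 = 24.7278


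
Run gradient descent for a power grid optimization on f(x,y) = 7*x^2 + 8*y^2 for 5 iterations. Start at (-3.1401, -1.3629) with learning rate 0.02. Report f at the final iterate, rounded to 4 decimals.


Gradient descent on f(x,y) = 7*x^2 + 8*y^2.
Starting point: (-3.1401, -1.3629), alpha = 0.02
Step 1: grad_x = 2*7*-3.1401 = -43.9614, grad_y = 2*8*-1.3629 = -21.8064
  x_1 = -3.1401 - 0.02*-43.9614 = -2.2609
  y_1 = -1.3629 - 0.02*-21.8064 = -0.9268
Step 2: grad_x = 2*7*-2.2609 = -31.6522, grad_y = 2*8*-0.9268 = -14.8284
  x_2 = -2.2609 - 0.02*-31.6522 = -1.6278
  y_2 = -0.9268 - 0.02*-14.8284 = -0.6302
Step 3: grad_x = 2*7*-1.6278 = -22.7896, grad_y = 2*8*-0.6302 = -10.0833
  x_3 = -1.6278 - 0.02*-22.7896 = -1.172
  y_3 = -0.6302 - 0.02*-10.0833 = -0.4285
Step 4: grad_x = 2*7*-1.172 = -16.4085, grad_y = 2*8*-0.4285 = -6.8566
  x_4 = -1.172 - 0.02*-16.4085 = -0.8439
  y_4 = -0.4285 - 0.02*-6.8566 = -0.2914
Step 5: grad_x = 2*7*-0.8439 = -11.8141, grad_y = 2*8*-0.2914 = -4.6625
  x_5 = -0.8439 - 0.02*-11.8141 = -0.6076
  y_5 = -0.2914 - 0.02*-4.6625 = -0.1982
f(-0.6076, -0.1982) = 7*(-0.6076)^2 + 8*(-0.1982)^2 = 2.8982


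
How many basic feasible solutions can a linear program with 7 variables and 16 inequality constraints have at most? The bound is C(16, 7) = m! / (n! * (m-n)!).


Each vertex corresponds to some choice of n active constraints out of m, so the number of vertices is at most C(m, n) = m! / (n!(m-n)!).
m = 16, n = 7
Numerator: 16 * 15 * 14 * 13 * 12 * 11 * 10
Denominator: 7! = 5040
C(16, 7) = 11440


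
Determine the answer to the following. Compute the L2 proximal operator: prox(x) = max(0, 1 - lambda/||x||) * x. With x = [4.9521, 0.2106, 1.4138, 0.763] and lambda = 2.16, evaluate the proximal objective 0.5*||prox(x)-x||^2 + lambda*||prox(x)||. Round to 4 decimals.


Step 1: Compute ||x||.
||x|| = 5.2104
Step 2: Compute scaling factor.
scale = max(0, 1 - 2.16/5.2104) = 0.5854
Step 3: prox(x) = [2.8992, 0.1233, 0.8277, 0.4467]
||prox(x)|| = 3.0504
Step 4: Proximal objective.
0.5*||prox-x||^2 = 2.3328
lambda*||prox|| = 6.5889
Total = 8.9217


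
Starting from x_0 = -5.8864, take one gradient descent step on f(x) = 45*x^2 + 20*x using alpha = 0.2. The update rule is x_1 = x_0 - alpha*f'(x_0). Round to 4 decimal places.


We compute the gradient at x_0 and apply the update.
f'(x) = 90*x + 20
f'(-5.8864) = 90*-5.8864 + 20 = -509.776
x_1 = -5.8864 - 0.2*-509.776 = 96.0688


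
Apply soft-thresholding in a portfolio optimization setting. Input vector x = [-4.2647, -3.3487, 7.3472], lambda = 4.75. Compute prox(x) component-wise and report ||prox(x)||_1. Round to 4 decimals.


Soft-thresholding with lambda = 4.75:
prox(-4.2647) = sign(-4.2647)*max(|-4.2647| - 4.75, 0) = 0.0
prox(-3.3487) = sign(-3.3487)*max(|-3.3487| - 4.75, 0) = 0.0
prox(7.3472) = sign(7.3472)*max(|7.3472| - 4.75, 0) = 2.5972
prox(x) = [0.0, 0.0, 2.5972]
||prox(x)||_1 = 0.0 + 0.0 + 2.5972 = 2.5972


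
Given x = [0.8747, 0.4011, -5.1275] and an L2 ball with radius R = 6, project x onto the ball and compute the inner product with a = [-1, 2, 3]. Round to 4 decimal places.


Step 1: Compute ||x|| (intermediates to 6 decimals).
||x|| = sqrt(0.8747^2 + 0.4011^2 + (-5.1275)^2) = 5.217014
Step 2: Project.
Since ||x|| <= R, proj = x (no scaling needed).
proj(x) = [0.8747, 0.4011, -5.1275]
Step 3: Dot product.
a^T * proj(x) = -1*0.8747 + 2*0.4011 + 3*(-5.1275) = -15.455


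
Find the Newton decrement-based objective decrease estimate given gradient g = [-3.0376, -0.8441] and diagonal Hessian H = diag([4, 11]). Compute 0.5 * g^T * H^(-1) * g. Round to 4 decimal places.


Step 1: H is diagonal, so H^(-1) * g = [-0.7594, -0.0767].
Step 2: g^T H^(-1) g = sum_i g_i^2 / H_ii
  = (-3.0376)^2/4 + (-0.8441)^2/11
  = 2.3068 + 0.0648 = 2.3715
Step 3: Objective decrease = 0.5 * g^T H^(-1) g = 1.1858


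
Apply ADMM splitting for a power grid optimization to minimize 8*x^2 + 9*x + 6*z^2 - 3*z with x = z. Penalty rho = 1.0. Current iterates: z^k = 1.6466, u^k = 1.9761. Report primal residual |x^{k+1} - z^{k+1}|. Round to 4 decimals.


ADMM iteration with rho = 1.0, z^k = 1.6466, u^k = 1.9761
Step 1: x-update.
Minimize 8*x^2 + 9*x + (1.0/2)*(x - 1.6466 + 1.9761)^2
FOC: (2*8 + 1.0)*x = -9 + 1.0*(1.6466 - 1.9761)
x^{k+1} = -0.5488
Step 2: z-update.
Minimize 6*z^2 - 3*z + (1.0/2)*(-0.5488 - z + 1.9761)^2
FOC: (2*6 + 1.0)*z = 3 + 1.0*(-0.5488 + 1.9761)
z^{k+1} = 0.3406
Step 3: u-update.
u^{k+1} = 1.9761 - 0.5488 - 0.3406 = 1.0867
Step 4: Primal residual = |-0.5488 - 0.3406| = 0.8894


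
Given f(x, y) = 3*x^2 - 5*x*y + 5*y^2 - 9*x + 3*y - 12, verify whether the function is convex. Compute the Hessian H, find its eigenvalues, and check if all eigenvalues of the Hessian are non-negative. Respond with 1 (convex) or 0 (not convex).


The Hessian of f(x,y) = 3*x^2 - 5*x*y + 5*y^2 - 9*x + 3*y - 12 is:
H = [[6, -5], [-5, 10]]
Trace = 6 + 10 = 16
Determinant = 6*10 - (-5)^2 = 35
Discriminant = (16)^2 - 4*35 = 116.0
Eigenvalues: lambda_1 = 2.6148, lambda_2 = 13.3852
The function is convex.

1


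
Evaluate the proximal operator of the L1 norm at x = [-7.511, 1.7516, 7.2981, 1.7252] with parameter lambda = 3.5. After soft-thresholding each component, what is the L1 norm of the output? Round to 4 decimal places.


Soft-thresholding with lambda = 3.5:
prox(-7.511) = sign(-7.511)*max(|-7.511| - 3.5, 0) = -4.011
prox(1.7516) = sign(1.7516)*max(|1.7516| - 3.5, 0) = 0.0
prox(7.2981) = sign(7.2981)*max(|7.2981| - 3.5, 0) = 3.7981
prox(1.7252) = sign(1.7252)*max(|1.7252| - 3.5, 0) = 0.0
prox(x) = [-4.011, 0.0, 3.7981, 0.0]
||prox(x)||_1 = 4.011 + 0.0 + 3.7981 + 0.0 = 7.8091


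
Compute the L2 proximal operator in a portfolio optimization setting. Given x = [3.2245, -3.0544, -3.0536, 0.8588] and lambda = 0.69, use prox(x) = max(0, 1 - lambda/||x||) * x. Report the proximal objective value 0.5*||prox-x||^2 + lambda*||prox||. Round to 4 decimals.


Step 1: Compute ||x||.
||x|| = 5.4579
Step 2: Compute scaling factor.
scale = max(0, 1 - 0.69/5.4579) = 0.8736
Step 3: prox(x) = [2.8169, -2.6683, -2.6676, 0.7502]
||prox(x)|| = 4.7679
Step 4: Proximal objective.
0.5*||prox-x||^2 = 0.2381
lambda*||prox|| = 3.2899
Total = 3.5279


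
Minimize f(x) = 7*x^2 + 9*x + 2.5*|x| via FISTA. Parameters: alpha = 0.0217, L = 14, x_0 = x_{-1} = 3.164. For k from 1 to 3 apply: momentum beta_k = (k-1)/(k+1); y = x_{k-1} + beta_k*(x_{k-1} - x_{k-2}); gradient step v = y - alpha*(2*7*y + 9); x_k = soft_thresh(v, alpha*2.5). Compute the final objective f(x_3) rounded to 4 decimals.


FISTA on f(x) = 7*x^2 + 9*x + 2.5*|x|
L = 14, alpha = 0.0217
Iteration 1: beta = 0.0, y = 3.164 + 0.0*(3.164 - 3.164) = 3.164
  grad(y) = 53.296, v = y - alpha*grad = 2.0075
  prox(v) = soft_thresh(2.0075, 0.0543) = 1.9532
Iteration 2: beta = 0.3333, y = 1.9532 + 0.3333*(1.9532 - 3.164) = 1.5496
  grad(y) = 30.6949, v = y - alpha*grad = 0.8836
  prox(v) = soft_thresh(0.8836, 0.0543) = 0.8293
Iteration 3: beta = 0.5, y = 0.8293 + 0.5*(0.8293 - 1.9532) = 0.2673
  grad(y) = 12.7428, v = y - alpha*grad = -0.0092
  prox(v) = soft_thresh(-0.0092, 0.0543) = 0.0
f(x_3) = 7*0.0^2 + 9*0.0 + 2.5*|0.0| = 0.0


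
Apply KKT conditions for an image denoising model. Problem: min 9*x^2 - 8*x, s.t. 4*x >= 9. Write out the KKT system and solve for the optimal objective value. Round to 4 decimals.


Step 1: Try lambda = 0 (constraint inactive).
x_unc = 8/(2*9) = 0.4444
Check: 4*0.4444 = 1.7776 < 9 -- violated!
Step 2: Constraint must be active: 4*x = 9
x* = 9/4 = 2.25
lambda = (2*9*2.25 - 8)/4 = 8.125
Step 3: Compute optimal value.
f(x*) = 9*2.25^2 - 8*2.25 = 27.5625


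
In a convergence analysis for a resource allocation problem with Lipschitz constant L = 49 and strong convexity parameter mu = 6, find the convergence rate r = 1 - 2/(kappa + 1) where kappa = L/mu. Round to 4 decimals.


Step 1: Compute the condition number.
kappa = L/mu = 49/6 = 8.1667
Step 2: Compute the convergence rate.
r = 1 - 2/(kappa + 1) = 1 - 2*mu/(L + mu) = (L - mu)/(L + mu) = 43/55 = 0.7818


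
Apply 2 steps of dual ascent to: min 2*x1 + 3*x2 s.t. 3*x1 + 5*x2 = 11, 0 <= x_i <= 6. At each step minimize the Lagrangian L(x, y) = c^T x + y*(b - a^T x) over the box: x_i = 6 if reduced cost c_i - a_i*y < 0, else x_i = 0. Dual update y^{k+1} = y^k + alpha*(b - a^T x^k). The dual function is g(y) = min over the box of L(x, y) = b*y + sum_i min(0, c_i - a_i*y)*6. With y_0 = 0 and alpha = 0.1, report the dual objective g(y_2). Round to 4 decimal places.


Dual ascent for LP: min 2*x1 + 3*x2, 3*x1 + 5*x2 = 11, 0 <= x_i <= 6
Step 1: y^k = 0.0, reduced costs: (2.0, 3.0)
  x^k = (0.0, 0.0), subgradient = b - a^T x = 11.0
  y^{k+1} = 0.0 + 0.1*11.0 = 1.1
Step 2: y^k = 1.1, reduced costs: (-1.3, -2.5)
  x^k = (6.0, 6.0), subgradient = b - a^T x = -37.0
  y^{k+1} = 1.1 + 0.1*-37.0 = -2.6
Dual objective at y_2 = -2.6: reduced costs (9.8, 16.0), box minimizer x = (0.0, 0.0)
g(y_2) = b*y + (c1 - a1*y)*x1 + (c2 - a2*y)*x2 = 11*(-2.6) + 9.8*0.0 + 16.0*0.0 = -28.6 + 0.0 + 0.0 = -28.6


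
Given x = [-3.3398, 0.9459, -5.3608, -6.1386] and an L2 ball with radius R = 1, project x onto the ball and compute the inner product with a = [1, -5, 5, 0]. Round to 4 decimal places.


Step 1: Compute ||x|| (intermediates to 6 decimals).
||x|| = sqrt((-3.3398)^2 + 0.9459^2 + (-5.3608)^2 + (-6.1386)^2) = 8.858306
Step 2: Project.
Since ||x|| > R, scale = R/||x|| = 1/8.858306 = 0.112888, proj(x) = scale * x
proj(x) = [-0.377023, 0.106781, -0.60517, -0.692974]
Step 3: Dot product.
a^T * proj(x) = 1*(-0.377023) - 5*0.106781 + 5*(-0.60517) + 0*(-0.692974) = -3.9368


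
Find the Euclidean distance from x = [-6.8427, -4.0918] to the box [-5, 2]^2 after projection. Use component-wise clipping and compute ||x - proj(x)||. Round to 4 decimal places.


Project each component onto [-5, 2].
clip(-6.8427) = -5.0, clip(-4.0918) = -4.0918
Projection = [-5.0, -4.0918]
Squared diffs: [3.3955, 0.0]
Distance = sqrt(3.3955) = 1.8427


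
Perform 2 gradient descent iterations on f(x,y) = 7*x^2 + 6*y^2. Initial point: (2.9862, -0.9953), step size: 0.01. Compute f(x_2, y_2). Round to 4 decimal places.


Gradient descent on f(x,y) = 7*x^2 + 6*y^2.
Starting point: (2.9862, -0.9953), alpha = 0.01
Step 1: grad_x = 2*7*2.9862 = 41.8068, grad_y = 2*6*-0.9953 = -11.9436
  x_1 = 2.9862 - 0.01*41.8068 = 2.5681
  y_1 = -0.9953 - 0.01*-11.9436 = -0.8759
Step 2: grad_x = 2*7*2.5681 = 35.9538, grad_y = 2*6*-0.8759 = -10.5104
  x_2 = 2.5681 - 0.01*35.9538 = 2.2086
  y_2 = -0.8759 - 0.01*-10.5104 = -0.7708
f(2.2086, -0.7708) = 7*2.2086^2 + 6*(-0.7708)^2 = 37.7096


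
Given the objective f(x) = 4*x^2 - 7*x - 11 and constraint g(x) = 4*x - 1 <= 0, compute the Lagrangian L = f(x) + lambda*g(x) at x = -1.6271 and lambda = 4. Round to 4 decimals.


Step 1: Evaluate f(x).
f(-1.6271) = 4*(-1.6271)^2 - 7*(-1.6271) - 11 = 10.9795
Step 2: Evaluate g(x).
g(-1.6271) = 4*-1.6271 - 1 = -7.5084
Step 3: Compute Lagrangian.
L = 10.9795 + 4*-7.5084 = -19.0541


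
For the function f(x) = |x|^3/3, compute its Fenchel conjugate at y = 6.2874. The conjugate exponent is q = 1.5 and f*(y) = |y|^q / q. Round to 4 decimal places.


The conjugate exponent q satisfies 1/p + 1/q = 1.
p = 3, so q = 3/(3 - 1) = 1.5
|y|^q = 6.2874^1.5 = 15.7655
f*(6.2874) = 15.7655 / 1.5 = 10.5103


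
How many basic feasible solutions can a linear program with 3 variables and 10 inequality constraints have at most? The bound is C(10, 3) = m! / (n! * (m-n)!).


Each vertex corresponds to some choice of n active constraints out of m, so the number of vertices is at most C(m, n) = m! / (n!(m-n)!).
m = 10, n = 3
Numerator: 10 * 9 * 8
Denominator: 3! = 6
C(10, 3) = 120


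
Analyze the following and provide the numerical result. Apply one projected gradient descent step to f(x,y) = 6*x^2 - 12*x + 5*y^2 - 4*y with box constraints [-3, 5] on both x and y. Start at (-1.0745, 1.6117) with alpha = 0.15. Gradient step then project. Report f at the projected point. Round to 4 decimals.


Step 1: Compute gradient at (-1.0745, 1.6117).
grad_x = 2*6*-1.0745 - 12 = -24.894
grad_y = 2*5*1.6117 - 4 = 12.117
Step 2: Gradient step.
x_raw = -1.0745 - 0.15*-24.894 = 2.6596
y_raw = 1.6117 - 0.15*12.117 = -0.2059
Step 3: Project onto [-3, 5].
x_proj = clip(2.6596) = 2.6596
y_proj = clip(-0.2059) = -0.2059
Step 4: Evaluate f.
f(2.6596, -0.2059) = 11.5609


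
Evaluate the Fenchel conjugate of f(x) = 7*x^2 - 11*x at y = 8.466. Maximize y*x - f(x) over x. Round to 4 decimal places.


f*(y) = sup_x {y*x - a*x^2 - b*x} = sup_x {(y-b)*x - a*x^2}
FOC: (y - b) - 2a*x = 0 => x* = (y - b)/(2a)
x* = (8.466 + 11)/(2*7) = 1.3904
f*(8.466) = (y-b)^2/(4a) = (8.466 + 11)^2/(4*7)
= 378.9252/28 = 13.533


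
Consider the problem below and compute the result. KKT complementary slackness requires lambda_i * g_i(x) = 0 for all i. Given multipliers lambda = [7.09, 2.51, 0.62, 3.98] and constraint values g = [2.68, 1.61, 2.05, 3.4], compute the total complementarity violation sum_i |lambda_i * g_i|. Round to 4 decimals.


KKT complementary slackness check:
lambda_1 * g_1 = 7.09 * 2.68 = 19.0012
lambda_2 * g_2 = 2.51 * 1.61 = 4.0411
lambda_3 * g_3 = 0.62 * 2.05 = 1.271
lambda_4 * g_4 = 3.98 * 3.4 = 13.532
Total violation = 19.0012 + 4.0411 + 1.271 + 13.532 = 37.8453


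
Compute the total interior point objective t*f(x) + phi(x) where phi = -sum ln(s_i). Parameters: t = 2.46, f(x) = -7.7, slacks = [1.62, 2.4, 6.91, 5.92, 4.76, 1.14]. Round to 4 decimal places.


Step 1: Compute log-barrier.
ln values: [0.4824, 0.8755, 1.933, 1.7783, 1.5602, 0.131]
phi = -(0.4824 + 0.8755 + 1.933 + 1.7783 + 1.5602 + 0.131) = -6.7605
Step 2: Compute augmented objective.
t*f(x) = 2.46*-7.7 = -18.942
Total = -18.942 - 6.7605 = -25.7025


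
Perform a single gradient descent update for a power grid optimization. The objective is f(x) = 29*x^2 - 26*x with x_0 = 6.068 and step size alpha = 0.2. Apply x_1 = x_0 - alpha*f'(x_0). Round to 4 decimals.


We compute the gradient at x_0 and apply the update.
f'(x) = 58*x - 26
f'(6.068) = 58*6.068 - 26 = 325.944
x_1 = 6.068 - 0.2*325.944 = -59.1208
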